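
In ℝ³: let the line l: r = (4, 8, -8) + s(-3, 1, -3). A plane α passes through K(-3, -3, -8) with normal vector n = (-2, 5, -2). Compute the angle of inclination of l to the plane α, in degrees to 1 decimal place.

α: n·r = n·K gives -2x + 5y - 2z = 7.
sin θ = |n·v| / (|n||v|) = |17| / (√33 · √19) = 0.67891.
θ ≈ 42.8°.

42.8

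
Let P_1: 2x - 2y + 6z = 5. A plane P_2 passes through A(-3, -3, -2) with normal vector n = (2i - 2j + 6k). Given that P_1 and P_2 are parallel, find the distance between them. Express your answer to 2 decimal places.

2.56

P_2: n·r = n·A gives 2x - 2y + 6z = -12.
Same normal n = (2, -2, 6) with |n| = √44; distance = |5 − (-12)| / |n| = 17/√44 ≈ 2.56.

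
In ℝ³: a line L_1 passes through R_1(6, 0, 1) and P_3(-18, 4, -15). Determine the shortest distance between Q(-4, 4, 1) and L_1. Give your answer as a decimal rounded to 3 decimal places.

A direction vector for L_1 is P_3 − R_1 = (-24, 4, -16).
Taking (6, 0, 1) on L_1 with direction v = (-24, 4, -16): w = Q − (6, 0, 1) = (-10, 4, 0), and w × v = (-64, -160, 56).
Distance = |w × v| / |v| = √32832 / √848 ≈ 6.222.

6.222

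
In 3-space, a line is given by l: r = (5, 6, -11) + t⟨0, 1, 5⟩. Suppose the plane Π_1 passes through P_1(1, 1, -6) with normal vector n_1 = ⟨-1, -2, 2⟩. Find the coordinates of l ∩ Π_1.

(5, 9, 4)

Π_1: n_1·r = n_1·P_1 gives -x - 2y + 2z = -15.
Substitute r = (5, 6, -11) + t(0, 1, 5) into the plane: -39 + 8t = -15, so t = 3.
Intersection: (5, 6, -11) + 3·(0, 1, 5) = (5, 9, 4).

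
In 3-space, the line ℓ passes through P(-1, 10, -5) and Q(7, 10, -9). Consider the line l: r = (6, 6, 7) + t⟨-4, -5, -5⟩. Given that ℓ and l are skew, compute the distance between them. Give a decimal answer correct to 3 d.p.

A direction vector for ℓ is Q − P = (8, 0, -4).
Common perpendicular direction n = (8, 0, -4) × (-4, -5, -5) = (-20, 56, -40).
With w = (6, 6, 7) − (-1, 10, -5) = (7, -4, 12), w · n = -844.
Distance = |w · n| / |n| = |-844| / √5136 ≈ 11.777.

11.777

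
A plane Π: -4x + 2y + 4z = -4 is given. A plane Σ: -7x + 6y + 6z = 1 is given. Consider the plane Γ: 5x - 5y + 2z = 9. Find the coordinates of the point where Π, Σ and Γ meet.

(5, 4, 2)

Solving the 3×3 linear system -4x + 2y + 4z = -4, -7x + 6y + 6z = 1, 5x - 5y + 2z = 9 (e.g. by elimination or Cramer's rule, determinant = -60) gives (5, 4, 2).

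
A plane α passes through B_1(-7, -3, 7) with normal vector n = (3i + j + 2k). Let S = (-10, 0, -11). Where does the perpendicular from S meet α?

(-1, 3, -5)

α: n·r = n·B_1 gives 3x + y + 2z = -10.
Foot = S − λn with λ = (n·S − d)/|n|² = (-52 − (-10))/14 = -3.
Foot = (-10, 0, -11) − (-3)·(3, 1, 2) = (-1, 3, -5).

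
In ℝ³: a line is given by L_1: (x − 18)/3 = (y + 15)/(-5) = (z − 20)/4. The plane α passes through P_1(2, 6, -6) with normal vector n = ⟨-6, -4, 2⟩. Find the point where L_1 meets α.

L_1 has direction (3, -5, 4) through (18, -15, 20).
α: n·r = n·P_1 gives -6x - 4y + 2z = -48.
Substitute r = (18, -15, 20) + t(3, -5, 4) into the plane: -8 + 10t = -48, so t = -4.
Intersection: (18, -15, 20) + (-4)·(3, -5, 4) = (6, 5, 4).

(6, 5, 4)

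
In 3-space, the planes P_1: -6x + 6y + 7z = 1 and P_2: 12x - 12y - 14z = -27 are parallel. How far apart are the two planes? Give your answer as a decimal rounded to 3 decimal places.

Rescale P_2 by 1/(-2): -6x + 6y + 7z = 27/2. Then distance = |1 − (27/2)| / √121 ≈ 1.136.

1.136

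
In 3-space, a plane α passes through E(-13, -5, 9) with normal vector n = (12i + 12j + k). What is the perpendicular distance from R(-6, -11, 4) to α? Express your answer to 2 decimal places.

α: n·r = n·E gives 12x + 12y + z = -207.
n·R − d = (12)·(-6) + (12)·(-11) + (1)·(4) − (-207) = 7; |n| = √289.
Distance = |7| / √289 = 7/√289 ≈ 0.41.

0.41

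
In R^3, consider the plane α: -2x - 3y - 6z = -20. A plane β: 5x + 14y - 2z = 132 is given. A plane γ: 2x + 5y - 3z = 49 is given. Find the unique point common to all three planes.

Solving the 3×3 linear system -2x - 3y - 6z = -20, 5x + 14y - 2z = 132, 2x + 5y - 3z = 49 (e.g. by elimination or Cramer's rule, determinant = 49) gives (-2, 10, -1).

(-2, 10, -1)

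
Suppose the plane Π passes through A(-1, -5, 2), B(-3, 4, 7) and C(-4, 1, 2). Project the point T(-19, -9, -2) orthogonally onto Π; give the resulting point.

AB = (-2, 9, 5), AC = (-3, 6, 0); a normal to Π is AB × AC = (-30, -15, 15).
Using A: Π has equation -30x - 15y + 15z = 135.
Foot = T − λn with λ = (n·T − d)/|n|² = (675 − 135)/1350 = 2/5.
Foot = (-19, -9, -2) − (2/5)·(-30, -15, 15) = (-7, -3, -8).

(-7, -3, -8)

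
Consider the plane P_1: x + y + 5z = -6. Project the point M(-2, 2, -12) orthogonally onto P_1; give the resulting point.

Foot = M − λn with λ = (n·M − d)/|n|² = (-60 − (-6))/27 = -2.
Foot = (-2, 2, -12) − (-2)·(1, 1, 5) = (0, 4, -2).

(0, 4, -2)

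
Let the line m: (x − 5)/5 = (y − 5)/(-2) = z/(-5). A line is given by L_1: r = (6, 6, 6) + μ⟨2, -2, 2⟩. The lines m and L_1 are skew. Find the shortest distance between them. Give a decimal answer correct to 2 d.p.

2.78

m has direction (5, -2, -5) through (5, 5, 0).
Common perpendicular direction n = (5, -2, -5) × (2, -2, 2) = (-14, -20, -6).
With w = (6, 6, 6) − (5, 5, 0) = (1, 1, 6), w · n = -70.
Distance = |w · n| / |n| = |-70| / √632 ≈ 2.78.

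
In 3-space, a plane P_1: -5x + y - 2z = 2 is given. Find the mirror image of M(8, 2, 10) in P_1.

(-12, 6, 2)

λ = (n·M − d)/|n|² = (-58 − 2)/30 = -2.
Reflection = M − 2λn = (8, 2, 10) − (-4)·(-5, 1, -2) = (-12, 6, 2).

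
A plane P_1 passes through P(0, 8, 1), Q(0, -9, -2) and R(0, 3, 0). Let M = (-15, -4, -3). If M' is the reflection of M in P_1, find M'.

PQ = (0, -17, -3), PR = (0, -5, -1); a normal to P_1 is PQ × PR = (2, 0, 0).
Using P: P_1 has equation 2x = 0.
λ = (n·M − d)/|n|² = (-30 − 0)/4 = -15/2.
Reflection = M − 2λn = (-15, -4, -3) − (-15)·(2, 0, 0) = (15, -4, -3).

(15, -4, -3)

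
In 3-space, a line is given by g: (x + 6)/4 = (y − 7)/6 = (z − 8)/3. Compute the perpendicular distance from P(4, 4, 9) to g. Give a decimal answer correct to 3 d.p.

9.988

g has direction (4, 6, 3) through (-6, 7, 8).
Taking (-6, 7, 8) on g with direction v = (4, 6, 3): w = P − (-6, 7, 8) = (10, -3, 1), and w × v = (-15, -26, 72).
Distance = |w × v| / |v| = √6085 / √61 ≈ 9.988.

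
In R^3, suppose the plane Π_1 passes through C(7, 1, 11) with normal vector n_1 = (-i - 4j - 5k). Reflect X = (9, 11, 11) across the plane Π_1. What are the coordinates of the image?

(7, 3, 1)

Π_1: n_1·r = n_1·C gives -x - 4y - 5z = -66.
λ = (n·X − d)/|n|² = (-108 − (-66))/42 = -1.
Reflection = X − 2λn = (9, 11, 11) − (-2)·(-1, -4, -5) = (7, 3, 1).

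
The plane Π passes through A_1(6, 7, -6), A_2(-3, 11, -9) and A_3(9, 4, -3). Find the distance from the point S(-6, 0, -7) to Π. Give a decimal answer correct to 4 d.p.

7.4930

A_1A_2 = (-9, 4, -3), A_1A_3 = (3, -3, 3); a normal to Π is A_1A_2 × A_1A_3 = (3, 18, 15).
Using A_1: Π has equation 3x + 18y + 15z = 54.
n·S − d = (3)·(-6) + (18)·(0) + (15)·(-7) − 54 = -177; |n| = √558.
Distance = |-177| / √558 = 177/√558 ≈ 7.4930.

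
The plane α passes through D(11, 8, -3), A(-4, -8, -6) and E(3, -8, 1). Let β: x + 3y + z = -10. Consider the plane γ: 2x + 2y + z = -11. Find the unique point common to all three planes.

(-1, 0, -9)

DA = (-15, -16, -3), DE = (-8, -16, 4); a normal to α is DA × DE = (-112, 84, 112).
Using D: α has equation -112x + 84y + 112z = -896.
Solving the 3×3 linear system -112x + 84y + 112z = -896, x + 3y + z = -10, 2x + 2y + z = -11 (e.g. by elimination or Cramer's rule, determinant = -476) gives (-1, 0, -9).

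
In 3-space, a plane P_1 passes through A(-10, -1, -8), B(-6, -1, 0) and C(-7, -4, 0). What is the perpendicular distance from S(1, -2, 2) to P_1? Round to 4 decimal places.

5.4286

AB = (4, 0, 8), AC = (3, -3, 8); a normal to P_1 is AB × AC = (24, -8, -12).
Using A: P_1 has equation 24x - 8y - 12z = -136.
n·S − d = (24)·(1) + (-8)·(-2) + (-12)·(2) − (-136) = 152; |n| = √784.
Distance = |152| / √784 = 152/√784 ≈ 5.4286.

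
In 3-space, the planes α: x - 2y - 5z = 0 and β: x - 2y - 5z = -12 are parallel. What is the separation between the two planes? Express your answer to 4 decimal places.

Same normal n = (1, -2, -5) with |n| = √30; distance = |0 − (-12)| / |n| = 12/√30 ≈ 2.1909.

2.1909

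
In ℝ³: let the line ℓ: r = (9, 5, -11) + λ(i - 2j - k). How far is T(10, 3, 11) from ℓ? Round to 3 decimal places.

Taking (9, 5, -11) on ℓ with direction v = (1, -2, -1): w = T − (9, 5, -11) = (1, -2, 22), and w × v = (46, 23, 0).
Distance = |w × v| / |v| = √2645 / √6 ≈ 20.996.

20.996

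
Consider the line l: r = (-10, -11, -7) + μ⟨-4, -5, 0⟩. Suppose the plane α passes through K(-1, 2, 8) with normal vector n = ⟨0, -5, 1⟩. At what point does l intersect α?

(-2, -1, -7)

α: n·r = n·K gives -5y + z = -2.
Substitute r = (-10, -11, -7) + t(-4, -5, 0) into the plane: 48 + 25t = -2, so t = -2.
Intersection: (-10, -11, -7) + (-2)·(-4, -5, 0) = (-2, -1, -7).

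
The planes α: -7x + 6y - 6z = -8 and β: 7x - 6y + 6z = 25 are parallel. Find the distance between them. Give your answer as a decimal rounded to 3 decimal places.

1.545

Rescale β by 1/(-1): -7x + 6y - 6z = -25. Then distance = |-8 − (-25)| / √121 ≈ 1.545.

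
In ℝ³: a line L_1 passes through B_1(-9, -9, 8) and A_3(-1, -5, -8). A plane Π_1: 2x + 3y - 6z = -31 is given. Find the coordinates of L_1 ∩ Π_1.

(-5, -7, 0)

A direction vector for L_1 is A_3 − B_1 = (8, 4, -16).
Substitute r = (-9, -9, 8) + t(8, 4, -16) into the plane: -93 + 124t = -31, so t = 1/2.
Intersection: (-9, -9, 8) + (1/2)·(8, 4, -16) = (-5, -7, 0).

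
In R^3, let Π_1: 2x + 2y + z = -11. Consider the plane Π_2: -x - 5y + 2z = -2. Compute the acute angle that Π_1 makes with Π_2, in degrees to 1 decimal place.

cos θ = |n₁·n₂| / (|n₁||n₂|) = |-10| / (√9 · √30).
θ = arccos(0.60858) ≈ 52.5°.

52.5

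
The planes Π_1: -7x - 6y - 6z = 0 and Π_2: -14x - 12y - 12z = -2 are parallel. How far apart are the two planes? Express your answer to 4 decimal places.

0.0909

Rescale Π_2 by 1/2: -7x - 6y - 6z = -1. Then distance = |0 − (-1)| / √121 ≈ 0.0909.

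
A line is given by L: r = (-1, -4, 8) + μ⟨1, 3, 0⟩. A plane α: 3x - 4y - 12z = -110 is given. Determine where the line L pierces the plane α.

(2, 5, 8)

Substitute r = (-1, -4, 8) + t(1, 3, 0) into the plane: -83 + (-9)t = -110, so t = 3.
Intersection: (-1, -4, 8) + 3·(1, 3, 0) = (2, 5, 8).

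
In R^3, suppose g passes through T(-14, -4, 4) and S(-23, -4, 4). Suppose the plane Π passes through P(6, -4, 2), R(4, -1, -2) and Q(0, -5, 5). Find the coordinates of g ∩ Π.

(-2, -4, 4)

A direction vector for g is S − T = (-9, 0, 0).
PR = (-2, 3, -4), PQ = (-6, -1, 3); a normal to Π is PR × PQ = (5, 30, 20).
Using P: Π has equation 5x + 30y + 20z = -50.
Substitute r = (-14, -4, 4) + t(-9, 0, 0) into the plane: -110 + (-45)t = -50, so t = -4/3.
Intersection: (-14, -4, 4) + (-4/3)·(-9, 0, 0) = (-2, -4, 4).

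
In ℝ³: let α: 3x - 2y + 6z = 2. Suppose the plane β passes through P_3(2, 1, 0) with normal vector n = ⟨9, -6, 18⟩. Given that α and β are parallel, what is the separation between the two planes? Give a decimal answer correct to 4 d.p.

0.2857

β: n·r = n·P_3 gives 9x - 6y + 18z = 12.
Rescale β by 1/3: 3x - 2y + 6z = 4. Then distance = |2 − 4| / √49 ≈ 0.2857.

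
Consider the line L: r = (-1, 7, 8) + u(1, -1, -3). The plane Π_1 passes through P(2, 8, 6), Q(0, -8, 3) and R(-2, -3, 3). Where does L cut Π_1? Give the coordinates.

(0, 6, 5)

PQ = (-2, -16, -3), PR = (-4, -11, -3); a normal to Π_1 is PQ × PR = (15, 6, -42).
Using P: Π_1 has equation 15x + 6y - 42z = -174.
Substitute r = (-1, 7, 8) + t(1, -1, -3) into the plane: -309 + 135t = -174, so t = 1.
Intersection: (-1, 7, 8) + 1·(1, -1, -3) = (0, 6, 5).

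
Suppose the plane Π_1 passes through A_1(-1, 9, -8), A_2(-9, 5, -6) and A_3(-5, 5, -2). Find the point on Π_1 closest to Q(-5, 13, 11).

(-1, 3, 7)

A_1A_2 = (-8, -4, 2), A_1A_3 = (-4, -4, 6); a normal to Π_1 is A_1A_2 × A_1A_3 = (-16, 40, 16).
Using A_1: Π_1 has equation -16x + 40y + 16z = 248.
Foot = Q − λn with λ = (n·Q − d)/|n|² = (776 − 248)/2112 = 1/4.
Foot = (-5, 13, 11) − (1/4)·(-16, 40, 16) = (-1, 3, 7).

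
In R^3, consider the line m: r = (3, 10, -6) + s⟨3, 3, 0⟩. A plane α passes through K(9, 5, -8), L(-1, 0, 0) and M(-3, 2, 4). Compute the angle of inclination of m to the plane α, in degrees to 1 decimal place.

9.3

KL = (-10, -5, 8), KM = (-12, -3, 12); a normal to α is KL × KM = (-36, 24, -30).
Using K: α has equation -36x + 24y - 30z = 36.
sin θ = |n·v| / (|n||v|) = |-36| / (√2772 · √18) = 0.16116.
θ ≈ 9.3°.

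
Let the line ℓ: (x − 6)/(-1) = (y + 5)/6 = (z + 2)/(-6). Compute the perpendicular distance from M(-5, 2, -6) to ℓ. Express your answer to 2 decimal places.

10.24

ℓ has direction (-1, 6, -6) through (6, -5, -2).
Taking (6, -5, -2) on ℓ with direction v = (-1, 6, -6): w = M − (6, -5, -2) = (-11, 7, -4), and w × v = (-18, -62, -59).
Distance = |w × v| / |v| = √7649 / √73 ≈ 10.24.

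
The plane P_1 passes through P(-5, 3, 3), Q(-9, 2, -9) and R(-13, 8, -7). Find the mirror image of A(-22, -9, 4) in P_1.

(8, 15, -8)

PQ = (-4, -1, -12), PR = (-8, 5, -10); a normal to P_1 is PQ × PR = (70, 56, -28).
Using P: P_1 has equation 70x + 56y - 28z = -266.
λ = (n·A − d)/|n|² = (-2156 − (-266))/8820 = -3/14.
Reflection = A − 2λn = (-22, -9, 4) − (-3/7)·(70, 56, -28) = (8, 15, -8).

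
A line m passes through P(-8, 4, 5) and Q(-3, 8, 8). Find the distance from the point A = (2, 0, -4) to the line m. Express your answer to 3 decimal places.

14.001

A direction vector for m is Q − P = (5, 4, 3).
Taking (-8, 4, 5) on m with direction v = (5, 4, 3): w = A − (-8, 4, 5) = (10, -4, -9), and w × v = (24, -75, 60).
Distance = |w × v| / |v| = √9801 / √50 ≈ 14.001.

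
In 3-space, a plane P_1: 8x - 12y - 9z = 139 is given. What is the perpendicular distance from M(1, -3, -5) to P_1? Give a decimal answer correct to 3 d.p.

n·M − d = (8)·(1) + (-12)·(-3) + (-9)·(-5) − 139 = -50; |n| = √289.
Distance = |-50| / √289 = 50/√289 ≈ 2.941.

2.941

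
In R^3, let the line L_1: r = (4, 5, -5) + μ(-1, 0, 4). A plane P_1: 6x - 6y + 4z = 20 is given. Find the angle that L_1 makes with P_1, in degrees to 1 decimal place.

sin θ = |n·v| / (|n||v|) = |10| / (√88 · √17) = 0.25854.
θ ≈ 15.0°.

15.0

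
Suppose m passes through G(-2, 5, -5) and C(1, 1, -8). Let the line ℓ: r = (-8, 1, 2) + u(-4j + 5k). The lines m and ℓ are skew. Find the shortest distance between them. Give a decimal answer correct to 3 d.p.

A direction vector for m is C − G = (3, -4, -3).
Common perpendicular direction n = (3, -4, -3) × (0, -4, 5) = (-32, -15, -12).
With w = (-8, 1, 2) − (-2, 5, -5) = (-6, -4, 7), w · n = 168.
Distance = |w · n| / |n| = |168| / √1393 ≈ 4.501.

4.501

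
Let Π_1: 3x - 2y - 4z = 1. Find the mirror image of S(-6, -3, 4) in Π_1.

λ = (n·S − d)/|n|² = (-28 − 1)/29 = -1.
Reflection = S − 2λn = (-6, -3, 4) − (-2)·(3, -2, -4) = (0, -7, -4).

(0, -7, -4)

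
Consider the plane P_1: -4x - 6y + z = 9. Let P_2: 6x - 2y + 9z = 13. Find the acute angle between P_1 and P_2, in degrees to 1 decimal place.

cos θ = |n₁·n₂| / (|n₁||n₂|) = |-3| / (√53 · √121).
θ = arccos(0.03746) ≈ 87.9°.

87.9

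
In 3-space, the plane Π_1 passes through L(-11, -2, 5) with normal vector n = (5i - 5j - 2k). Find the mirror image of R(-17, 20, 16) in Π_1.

Π_1: n·r = n·L gives 5x - 5y - 2z = -55.
λ = (n·R − d)/|n|² = (-217 − (-55))/54 = -3.
Reflection = R − 2λn = (-17, 20, 16) − (-6)·(5, -5, -2) = (13, -10, 4).

(13, -10, 4)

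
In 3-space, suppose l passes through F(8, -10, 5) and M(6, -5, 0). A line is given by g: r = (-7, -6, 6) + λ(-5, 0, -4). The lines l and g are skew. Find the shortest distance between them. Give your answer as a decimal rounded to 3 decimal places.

A direction vector for l is M − F = (-2, 5, -5).
Common perpendicular direction n = (-2, 5, -5) × (-5, 0, -4) = (-20, 17, 25).
With w = (-7, -6, 6) − (8, -10, 5) = (-15, 4, 1), w · n = 393.
Distance = |w · n| / |n| = |393| / √1314 ≈ 10.842.

10.842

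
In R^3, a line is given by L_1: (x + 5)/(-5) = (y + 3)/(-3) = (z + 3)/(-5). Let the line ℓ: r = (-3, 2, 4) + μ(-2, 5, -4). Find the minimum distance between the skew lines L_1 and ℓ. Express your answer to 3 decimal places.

3.915

L_1 has direction (-5, -3, -5) through (-5, -3, -3).
Common perpendicular direction n = (-5, -3, -5) × (-2, 5, -4) = (37, -10, -31).
With w = (-3, 2, 4) − (-5, -3, -3) = (2, 5, 7), w · n = -193.
Distance = |w · n| / |n| = |-193| / √2430 ≈ 3.915.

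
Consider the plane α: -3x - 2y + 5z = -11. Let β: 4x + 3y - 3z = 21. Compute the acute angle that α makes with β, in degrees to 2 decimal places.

23.35

cos θ = |n₁·n₂| / (|n₁||n₂|) = |-33| / (√38 · √34).
θ = arccos(0.91808) ≈ 23.35°.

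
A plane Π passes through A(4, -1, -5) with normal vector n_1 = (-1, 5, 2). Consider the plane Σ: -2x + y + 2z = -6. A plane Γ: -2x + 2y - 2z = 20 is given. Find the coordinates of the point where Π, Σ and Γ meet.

Π: n_1·r = n_1·A gives -x + 5y + 2z = -19.
Solving the 3×3 linear system -x + 5y + 2z = -19, -2x + y + 2z = -6, -2x + 2y - 2z = 20 (e.g. by elimination or Cramer's rule, determinant = -38) gives (-5, -2, -7).

(-5, -2, -7)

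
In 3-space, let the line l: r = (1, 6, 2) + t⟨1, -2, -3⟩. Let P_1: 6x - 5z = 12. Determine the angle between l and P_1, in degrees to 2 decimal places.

45.94

sin θ = |n·v| / (|n||v|) = |21| / (√61 · √14) = 0.71861.
θ ≈ 45.94°.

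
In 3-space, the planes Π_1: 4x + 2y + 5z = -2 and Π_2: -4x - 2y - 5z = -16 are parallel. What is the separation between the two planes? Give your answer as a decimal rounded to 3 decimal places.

Rescale Π_2 by 1/(-1): 4x + 2y + 5z = 16. Then distance = |-2 − 16| / √45 ≈ 2.683.

2.683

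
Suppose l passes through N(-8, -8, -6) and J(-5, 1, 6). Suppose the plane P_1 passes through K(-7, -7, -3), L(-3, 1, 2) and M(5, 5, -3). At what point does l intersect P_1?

(-6, -2, 2)

A direction vector for l is J − N = (3, 9, 12).
KL = (4, 8, 5), KM = (12, 12, 0); a normal to P_1 is KL × KM = (-60, 60, -48).
Using K: P_1 has equation -60x + 60y - 48z = 144.
Substitute r = (-8, -8, -6) + t(3, 9, 12) into the plane: 288 + (-216)t = 144, so t = 2/3.
Intersection: (-8, -8, -6) + (2/3)·(3, 9, 12) = (-6, -2, 2).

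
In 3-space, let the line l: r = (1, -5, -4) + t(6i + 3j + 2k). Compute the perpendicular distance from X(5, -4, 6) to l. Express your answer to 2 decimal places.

Taking (1, -5, -4) on l with direction v = (6, 3, 2): w = X − (1, -5, -4) = (4, 1, 10), and w × v = (-28, 52, 6).
Distance = |w × v| / |v| = √3524 / √49 ≈ 8.48.

8.48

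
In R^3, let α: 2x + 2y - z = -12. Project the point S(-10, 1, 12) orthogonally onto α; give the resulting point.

Foot = S − λn with λ = (n·S − d)/|n|² = (-30 − (-12))/9 = -2.
Foot = (-10, 1, 12) − (-2)·(2, 2, -1) = (-6, 5, 10).

(-6, 5, 10)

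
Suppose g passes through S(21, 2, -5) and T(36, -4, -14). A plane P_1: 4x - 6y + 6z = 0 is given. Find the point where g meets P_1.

A direction vector for g is T − S = (15, -6, -9).
Substitute r = (21, 2, -5) + t(15, -6, -9) into the plane: 42 + 42t = 0, so t = -1.
Intersection: (21, 2, -5) + (-1)·(15, -6, -9) = (6, 8, 4).

(6, 8, 4)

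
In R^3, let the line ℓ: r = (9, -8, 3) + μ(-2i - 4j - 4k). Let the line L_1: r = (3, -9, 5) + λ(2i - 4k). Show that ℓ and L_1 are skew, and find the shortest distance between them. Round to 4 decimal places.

2.6667

Common perpendicular direction n = (-2, -4, -4) × (2, 0, -4) = (16, -16, 8).
With w = (3, -9, 5) − (9, -8, 3) = (-6, -1, 2), w · n = -64.
Since n ≠ 0 the lines are not parallel, and w · n = -64 ≠ 0 so they do not intersect; hence they are skew.
Distance = |w · n| / |n| = |-64| / √576 ≈ 2.6667.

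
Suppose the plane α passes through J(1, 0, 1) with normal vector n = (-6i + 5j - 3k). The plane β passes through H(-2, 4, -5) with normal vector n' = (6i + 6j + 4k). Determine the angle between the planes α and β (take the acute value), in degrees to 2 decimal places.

76.74

α: n·r = n·J gives -6x + 5y - 3z = -9.
β: n'·r = n'·H gives 6x + 6y + 4z = -8.
cos θ = |n₁·n₂| / (|n₁||n₂|) = |-18| / (√70 · √88).
θ = arccos(0.22934) ≈ 76.74°.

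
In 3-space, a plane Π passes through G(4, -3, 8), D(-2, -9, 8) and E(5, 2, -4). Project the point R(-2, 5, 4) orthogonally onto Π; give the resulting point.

(4, -1, 2)

GD = (-6, -6, 0), GE = (1, 5, -12); a normal to Π is GD × GE = (72, -72, -24).
Using G: Π has equation 72x - 72y - 24z = 312.
Foot = R − λn with λ = (n·R − d)/|n|² = (-600 − 312)/10944 = -1/12.
Foot = (-2, 5, 4) − (-1/12)·(72, -72, -24) = (4, -1, 2).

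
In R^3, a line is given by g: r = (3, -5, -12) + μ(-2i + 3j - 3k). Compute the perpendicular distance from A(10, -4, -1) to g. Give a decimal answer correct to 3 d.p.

9.110

Taking (3, -5, -12) on g with direction v = (-2, 3, -3): w = A − (3, -5, -12) = (7, 1, 11), and w × v = (-36, -1, 23).
Distance = |w × v| / |v| = √1826 / √22 ≈ 9.110.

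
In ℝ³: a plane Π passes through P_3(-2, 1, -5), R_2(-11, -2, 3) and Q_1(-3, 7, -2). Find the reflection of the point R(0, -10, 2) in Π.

(-12, -6, -10)

P_3R_2 = (-9, -3, 8), P_3Q_1 = (-1, 6, 3); a normal to Π is P_3R_2 × P_3Q_1 = (-57, 19, -57).
Using P_3: Π has equation -57x + 19y - 57z = 418.
λ = (n·R − d)/|n|² = (-304 − 418)/6859 = -2/19.
Reflection = R − 2λn = (0, -10, 2) − (-4/19)·(-57, 19, -57) = (-12, -6, -10).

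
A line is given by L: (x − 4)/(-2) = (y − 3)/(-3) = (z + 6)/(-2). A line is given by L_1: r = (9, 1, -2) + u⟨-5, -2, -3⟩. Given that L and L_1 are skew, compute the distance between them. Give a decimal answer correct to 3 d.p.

L has direction (-2, -3, -2) through (4, 3, -6).
Common perpendicular direction n = (-2, -3, -2) × (-5, -2, -3) = (5, 4, -11).
With w = (9, 1, -2) − (4, 3, -6) = (5, -2, 4), w · n = -27.
Distance = |w · n| / |n| = |-27| / √162 ≈ 2.121.

2.121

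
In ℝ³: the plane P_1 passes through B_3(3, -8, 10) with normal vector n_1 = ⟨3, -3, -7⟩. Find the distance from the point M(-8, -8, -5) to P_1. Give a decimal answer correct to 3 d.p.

P_1: n_1·r = n_1·B_3 gives 3x - 3y - 7z = -37.
n·M − d = (3)·(-8) + (-3)·(-8) + (-7)·(-5) − (-37) = 72; |n| = √67.
Distance = |72| / √67 = 72/√67 ≈ 8.796.

8.796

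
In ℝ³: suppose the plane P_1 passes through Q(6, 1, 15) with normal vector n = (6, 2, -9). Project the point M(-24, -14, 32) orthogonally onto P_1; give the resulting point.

(-6, -8, 5)

P_1: n·r = n·Q gives 6x + 2y - 9z = -97.
Foot = M − λn with λ = (n·M − d)/|n|² = (-460 − (-97))/121 = -3.
Foot = (-24, -14, 32) − (-3)·(6, 2, -9) = (-6, -8, 5).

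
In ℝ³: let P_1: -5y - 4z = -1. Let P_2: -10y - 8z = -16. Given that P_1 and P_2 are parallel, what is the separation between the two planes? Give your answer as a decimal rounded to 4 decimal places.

1.0932

Rescale P_2 by 1/2: -5y - 4z = -8. Then distance = |-1 − (-8)| / √41 ≈ 1.0932.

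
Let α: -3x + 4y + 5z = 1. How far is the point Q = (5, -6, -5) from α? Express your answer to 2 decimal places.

9.19

n·Q − d = (-3)·(5) + (4)·(-6) + (5)·(-5) − 1 = -65; |n| = √50.
Distance = |-65| / √50 = 65/√50 ≈ 9.19.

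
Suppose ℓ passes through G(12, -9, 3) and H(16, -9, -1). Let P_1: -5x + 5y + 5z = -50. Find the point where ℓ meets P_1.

(8, -9, 7)

A direction vector for ℓ is H − G = (4, 0, -4).
Substitute r = (12, -9, 3) + t(4, 0, -4) into the plane: -90 + (-40)t = -50, so t = -1.
Intersection: (12, -9, 3) + (-1)·(4, 0, -4) = (8, -9, 7).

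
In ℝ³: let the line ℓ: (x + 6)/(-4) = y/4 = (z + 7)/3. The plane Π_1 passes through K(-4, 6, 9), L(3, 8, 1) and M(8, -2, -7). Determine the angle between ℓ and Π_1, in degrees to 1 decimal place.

14.9

ℓ has direction (-4, 4, 3) through (-6, 0, -7).
KL = (7, 2, -8), KM = (12, -8, -16); a normal to Π_1 is KL × KM = (-96, 16, -80).
Using K: Π_1 has equation -96x + 16y - 80z = -240.
sin θ = |n·v| / (|n||v|) = |208| / (√15872 · √41) = 0.25784.
θ ≈ 14.9°.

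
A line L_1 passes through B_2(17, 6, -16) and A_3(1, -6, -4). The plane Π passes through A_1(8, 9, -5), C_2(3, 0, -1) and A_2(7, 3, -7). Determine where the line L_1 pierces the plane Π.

A direction vector for L_1 is A_3 − B_2 = (-16, -12, 12).
A_1C_2 = (-5, -9, 4), A_1A_2 = (-1, -6, -2); a normal to Π is A_1C_2 × A_1A_2 = (42, -14, 21).
Using A_1: Π has equation 42x - 14y + 21z = 105.
Substitute r = (17, 6, -16) + t(-16, -12, 12) into the plane: 294 + (-252)t = 105, so t = 3/4.
Intersection: (17, 6, -16) + (3/4)·(-16, -12, 12) = (5, -3, -7).

(5, -3, -7)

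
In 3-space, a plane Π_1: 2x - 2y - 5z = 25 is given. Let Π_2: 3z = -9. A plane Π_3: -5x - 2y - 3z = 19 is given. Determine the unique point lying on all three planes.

Solving the 3×3 linear system 2x - 2y - 5z = 25, 3z = -9, -5x - 2y - 3z = 19 (e.g. by elimination or Cramer's rule, determinant = 42) gives (0, -5, -3).

(0, -5, -3)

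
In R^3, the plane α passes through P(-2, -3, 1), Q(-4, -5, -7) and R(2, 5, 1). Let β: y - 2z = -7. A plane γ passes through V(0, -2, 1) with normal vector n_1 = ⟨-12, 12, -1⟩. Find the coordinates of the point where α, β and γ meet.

(-3, -5, 1)

PQ = (-2, -2, -8), PR = (4, 8, 0); a normal to α is PQ × PR = (64, -32, -8).
Using P: α has equation 64x - 32y - 8z = -40.
γ: n_1·r = n_1·V gives -12x + 12y - z = -25.
Solving the 3×3 linear system 64x - 32y - 8z = -40, y - 2z = -7, -12x + 12y - z = -25 (e.g. by elimination or Cramer's rule, determinant = 608) gives (-3, -5, 1).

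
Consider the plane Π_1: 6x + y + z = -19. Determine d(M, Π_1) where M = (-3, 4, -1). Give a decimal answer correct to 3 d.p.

n·M − d = (6)·(-3) + (1)·(4) + (1)·(-1) − (-19) = 4; |n| = √38.
Distance = |4| / √38 = 4/√38 ≈ 0.649.

0.649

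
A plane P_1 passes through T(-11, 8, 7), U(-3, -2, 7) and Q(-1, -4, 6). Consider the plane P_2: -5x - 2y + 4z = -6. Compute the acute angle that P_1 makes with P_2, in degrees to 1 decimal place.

56.3

TU = (8, -10, 0), TQ = (10, -12, -1); a normal to P_1 is TU × TQ = (10, 8, 4).
Using T: P_1 has equation 10x + 8y + 4z = -18.
cos θ = |n₁·n₂| / (|n₁||n₂|) = |-50| / (√180 · √45).
θ = arccos(0.55556) ≈ 56.3°.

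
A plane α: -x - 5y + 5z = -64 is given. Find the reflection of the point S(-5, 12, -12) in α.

(-7, 2, -2)

λ = (n·S − d)/|n|² = (-115 − (-64))/51 = -1.
Reflection = S − 2λn = (-5, 12, -12) − (-2)·(-1, -5, 5) = (-7, 2, -2).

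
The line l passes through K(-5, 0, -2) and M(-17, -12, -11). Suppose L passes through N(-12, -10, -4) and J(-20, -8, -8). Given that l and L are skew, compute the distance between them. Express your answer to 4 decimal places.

A direction vector for l is M − K = (-12, -12, -9).
A direction vector for L is J − N = (-8, 2, -4).
Common perpendicular direction n = (-12, -12, -9) × (-8, 2, -4) = (66, 24, -120).
With w = (-12, -10, -4) − (-5, 0, -2) = (-7, -10, -2), w · n = -462.
Distance = |w · n| / |n| = |-462| / √19332 ≈ 3.3228.

3.3228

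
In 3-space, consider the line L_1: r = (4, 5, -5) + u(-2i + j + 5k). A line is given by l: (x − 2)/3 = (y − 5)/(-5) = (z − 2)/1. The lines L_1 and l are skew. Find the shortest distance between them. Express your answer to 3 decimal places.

l has direction (3, -5, 1) through (2, 5, 2).
Common perpendicular direction n = (-2, 1, 5) × (3, -5, 1) = (26, 17, 7).
With w = (2, 5, 2) − (4, 5, -5) = (-2, 0, 7), w · n = -3.
Distance = |w · n| / |n| = |-3| / √1014 ≈ 0.094.

0.094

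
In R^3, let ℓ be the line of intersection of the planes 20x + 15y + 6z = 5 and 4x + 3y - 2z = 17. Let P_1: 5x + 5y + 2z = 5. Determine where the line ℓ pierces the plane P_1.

Direction of ℓ: (20, 15, 6) × (4, 3, -2) = (-48, 64, 0).
A point on ℓ: solving the two plane equations with x = -8 gives (-8, 13, -5).
Substitute r = (-8, 13, -5) + t(-48, 64, 0) into the plane: 15 + 80t = 5, so t = -1/8.
Intersection: (-8, 13, -5) + (-1/8)·(-48, 64, 0) = (-2, 5, -5).

(-2, 5, -5)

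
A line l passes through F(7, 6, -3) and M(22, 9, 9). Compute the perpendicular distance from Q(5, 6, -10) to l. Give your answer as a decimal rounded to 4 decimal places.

4.3150

A direction vector for l is M − F = (15, 3, 12).
Taking (7, 6, -3) on l with direction v = (15, 3, 12): w = Q − (7, 6, -3) = (-2, 0, -7), and w × v = (21, -81, -6).
Distance = |w × v| / |v| = √7038 / √378 ≈ 4.3150.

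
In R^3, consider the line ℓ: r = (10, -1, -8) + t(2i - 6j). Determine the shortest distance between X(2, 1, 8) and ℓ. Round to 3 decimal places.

Taking (10, -1, -8) on ℓ with direction v = (2, -6, 0): w = X − (10, -1, -8) = (-8, 2, 16), and w × v = (96, 32, 44).
Distance = |w × v| / |v| = √12176 / √40 ≈ 17.447.

17.447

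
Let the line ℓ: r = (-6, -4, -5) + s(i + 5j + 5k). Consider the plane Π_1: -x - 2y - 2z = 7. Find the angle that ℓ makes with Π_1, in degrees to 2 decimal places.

sin θ = |n·v| / (|n||v|) = |-21| / (√9 · √51) = 0.98020.
θ ≈ 78.58°.

78.58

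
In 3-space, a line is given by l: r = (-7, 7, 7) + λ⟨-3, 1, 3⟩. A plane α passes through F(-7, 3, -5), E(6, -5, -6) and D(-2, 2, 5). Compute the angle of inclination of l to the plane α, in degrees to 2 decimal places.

FE = (13, -8, -1), FD = (5, -1, 10); a normal to α is FE × FD = (-81, -135, 27).
Using F: α has equation -81x - 135y + 27z = 27.
sin θ = |n·v| / (|n||v|) = |189| / (√25515 · √19) = 0.27145.
θ ≈ 15.75°.

15.75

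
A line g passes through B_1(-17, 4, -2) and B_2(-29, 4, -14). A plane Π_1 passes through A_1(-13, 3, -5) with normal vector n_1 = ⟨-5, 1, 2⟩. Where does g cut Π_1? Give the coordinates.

A direction vector for g is B_2 − B_1 = (-12, 0, -12).
Π_1: n_1·r = n_1·A_1 gives -5x + y + 2z = 58.
Substitute r = (-17, 4, -2) + t(-12, 0, -12) into the plane: 85 + 36t = 58, so t = -3/4.
Intersection: (-17, 4, -2) + (-3/4)·(-12, 0, -12) = (-8, 4, 7).

(-8, 4, 7)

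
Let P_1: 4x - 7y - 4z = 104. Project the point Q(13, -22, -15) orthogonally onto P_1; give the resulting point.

(5, -8, -7)

Foot = Q − λn with λ = (n·Q − d)/|n|² = (266 − 104)/81 = 2.
Foot = (13, -22, -15) − 2·(4, -7, -4) = (5, -8, -7).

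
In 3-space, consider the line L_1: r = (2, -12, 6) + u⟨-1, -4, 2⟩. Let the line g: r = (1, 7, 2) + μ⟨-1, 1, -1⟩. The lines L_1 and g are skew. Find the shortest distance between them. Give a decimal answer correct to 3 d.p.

Common perpendicular direction n = (-1, -4, 2) × (-1, 1, -1) = (2, -3, -5).
With w = (1, 7, 2) − (2, -12, 6) = (-1, 19, -4), w · n = -39.
Distance = |w · n| / |n| = |-39| / √38 ≈ 6.327.

6.327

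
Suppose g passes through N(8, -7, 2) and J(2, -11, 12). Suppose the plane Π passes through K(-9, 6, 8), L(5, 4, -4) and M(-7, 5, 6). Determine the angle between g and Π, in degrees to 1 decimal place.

24.3

A direction vector for g is J − N = (-6, -4, 10).
KL = (14, -2, -12), KM = (2, -1, -2); a normal to Π is KL × KM = (-8, 4, -10).
Using K: Π has equation -8x + 4y - 10z = 16.
sin θ = |n·v| / (|n||v|) = |-68| / (√180 · √152) = 0.41110.
θ ≈ 24.3°.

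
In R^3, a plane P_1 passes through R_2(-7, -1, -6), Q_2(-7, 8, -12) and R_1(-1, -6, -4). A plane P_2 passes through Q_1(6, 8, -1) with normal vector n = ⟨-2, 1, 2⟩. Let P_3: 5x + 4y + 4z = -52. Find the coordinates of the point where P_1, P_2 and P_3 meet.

R_2Q_2 = (0, 9, -6), R_2R_1 = (6, -5, 2); a normal to P_1 is R_2Q_2 × R_2R_1 = (-12, -36, -54).
Using R_2: P_1 has equation -12x - 36y - 54z = 444.
P_2: n·r = n·Q_1 gives -2x + y + 2z = -6.
Solving the 3×3 linear system -12x - 36y - 54z = 444, -2x + y + 2z = -6, 5x + 4y + 4z = -52 (e.g. by elimination or Cramer's rule, determinant = 102) gives (-4, -2, -6).

(-4, -2, -6)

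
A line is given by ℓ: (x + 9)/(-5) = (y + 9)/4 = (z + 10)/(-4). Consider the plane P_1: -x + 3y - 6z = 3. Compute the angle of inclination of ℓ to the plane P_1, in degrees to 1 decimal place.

53.2

ℓ has direction (-5, 4, -4) through (-9, -9, -10).
sin θ = |n·v| / (|n||v|) = |41| / (√46 · √57) = 0.80070.
θ ≈ 53.2°.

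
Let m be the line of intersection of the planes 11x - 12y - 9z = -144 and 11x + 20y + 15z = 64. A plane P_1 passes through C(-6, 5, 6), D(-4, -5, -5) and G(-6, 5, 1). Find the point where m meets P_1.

(-6, 5, 2)

Direction of m: (11, -12, -9) × (11, 20, 15) = (0, -264, 352).
A point on m: solving the two plane equations with y = 2 gives (-6, 2, 6).
CD = (2, -10, -11), CG = (0, 0, -5); a normal to P_1 is CD × CG = (50, 10, 0).
Using C: P_1 has equation 50x + 10y = -250.
Substitute r = (-6, 2, 6) + t(0, -264, 352) into the plane: -280 + (-2640)t = -250, so t = -1/88.
Intersection: (-6, 2, 6) + (-1/88)·(0, -264, 352) = (-6, 5, 2).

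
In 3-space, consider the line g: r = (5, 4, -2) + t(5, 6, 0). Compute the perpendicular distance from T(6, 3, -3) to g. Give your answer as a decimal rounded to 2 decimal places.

Taking (5, 4, -2) on g with direction v = (5, 6, 0): w = T − (5, 4, -2) = (1, -1, -1), and w × v = (6, -5, 11).
Distance = |w × v| / |v| = √182 / √61 ≈ 1.73.

1.73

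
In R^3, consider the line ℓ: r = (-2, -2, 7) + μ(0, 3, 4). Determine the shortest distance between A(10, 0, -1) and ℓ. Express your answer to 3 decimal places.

Taking (-2, -2, 7) on ℓ with direction v = (0, 3, 4): w = A − (-2, -2, 7) = (12, 2, -8), and w × v = (32, -48, 36).
Distance = |w × v| / |v| = √4624 / √25 ≈ 13.600.

13.600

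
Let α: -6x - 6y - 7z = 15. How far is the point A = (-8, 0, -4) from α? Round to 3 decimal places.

5.545

n·A − d = (-6)·(-8) + (-6)·(0) + (-7)·(-4) − 15 = 61; |n| = √121.
Distance = |61| / √121 = 61/√121 ≈ 5.545.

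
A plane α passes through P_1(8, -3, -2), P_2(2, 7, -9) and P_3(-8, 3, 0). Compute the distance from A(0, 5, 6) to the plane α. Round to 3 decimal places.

8.000

P_1P_2 = (-6, 10, -7), P_1P_3 = (-16, 6, 2); a normal to α is P_1P_2 × P_1P_3 = (62, 124, 124).
Using P_1: α has equation 62x + 124y + 124z = -124.
n·A − d = (62)·(0) + (124)·(5) + (124)·(6) − (-124) = 1488; |n| = √34596.
Distance = |1488| / √34596 = 1488/√34596 ≈ 8.000.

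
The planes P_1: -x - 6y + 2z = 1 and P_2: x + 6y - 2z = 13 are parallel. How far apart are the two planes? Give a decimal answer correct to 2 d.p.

2.19

Rescale P_2 by 1/(-1): -x - 6y + 2z = -13. Then distance = |1 − (-13)| / √41 ≈ 2.19.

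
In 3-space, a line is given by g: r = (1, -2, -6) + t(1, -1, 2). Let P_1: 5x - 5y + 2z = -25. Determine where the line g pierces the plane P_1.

(-1, 0, -10)

Substitute r = (1, -2, -6) + t(1, -1, 2) into the plane: 3 + 14t = -25, so t = -2.
Intersection: (1, -2, -6) + (-2)·(1, -1, 2) = (-1, 0, -10).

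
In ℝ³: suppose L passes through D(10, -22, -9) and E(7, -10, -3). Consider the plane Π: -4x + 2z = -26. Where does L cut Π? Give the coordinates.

A direction vector for L is E − D = (-3, 12, 6).
Substitute r = (10, -22, -9) + t(-3, 12, 6) into the plane: -58 + 24t = -26, so t = 4/3.
Intersection: (10, -22, -9) + (4/3)·(-3, 12, 6) = (6, -6, -1).

(6, -6, -1)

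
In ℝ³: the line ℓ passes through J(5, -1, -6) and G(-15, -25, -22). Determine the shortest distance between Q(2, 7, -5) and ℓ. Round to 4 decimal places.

A direction vector for ℓ is G − J = (-20, -24, -16).
Taking (5, -1, -6) on ℓ with direction v = (-20, -24, -16): w = Q − (5, -1, -6) = (-3, 8, 1), and w × v = (-104, -68, 232).
Distance = |w × v| / |v| = √69264 / √1232 ≈ 7.4981.

7.4981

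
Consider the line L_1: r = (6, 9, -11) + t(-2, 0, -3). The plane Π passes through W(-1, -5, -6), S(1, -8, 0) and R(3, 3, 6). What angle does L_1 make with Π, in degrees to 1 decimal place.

WS = (2, -3, 6), WR = (4, 8, 12); a normal to Π is WS × WR = (-84, 0, 28).
Using W: Π has equation -84x + 28z = -84.
sin θ = |n·v| / (|n||v|) = |84| / (√7840 · √13) = 0.26312.
θ ≈ 15.3°.

15.3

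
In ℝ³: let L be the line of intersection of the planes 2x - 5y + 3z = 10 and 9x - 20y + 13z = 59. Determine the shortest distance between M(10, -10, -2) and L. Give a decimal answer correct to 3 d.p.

17.916

Direction of L: (2, -5, 3) × (9, -20, 13) = (-5, 1, 5).
A point on L: solving the two plane equations with x = 12 gives (12, 7, 7).
Taking (12, 7, 7) on L with direction v = (-5, 1, 5): w = M − (12, 7, 7) = (-2, -17, -9), and w × v = (-76, 55, -87).
Distance = |w × v| / |v| = √16370 / √51 ≈ 17.916.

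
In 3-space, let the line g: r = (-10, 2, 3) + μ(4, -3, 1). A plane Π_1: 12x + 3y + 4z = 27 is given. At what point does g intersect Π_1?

Substitute r = (-10, 2, 3) + t(4, -3, 1) into the plane: -102 + 43t = 27, so t = 3.
Intersection: (-10, 2, 3) + 3·(4, -3, 1) = (2, -7, 6).

(2, -7, 6)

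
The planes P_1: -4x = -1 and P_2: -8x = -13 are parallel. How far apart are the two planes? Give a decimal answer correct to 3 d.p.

Rescale P_2 by 1/2: -4x = -13/2. Then distance = |-1 − (-13/2)| / √16 ≈ 1.375.

1.375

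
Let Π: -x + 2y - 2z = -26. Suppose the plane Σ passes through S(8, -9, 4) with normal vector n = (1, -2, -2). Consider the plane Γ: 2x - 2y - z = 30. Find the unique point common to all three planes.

Σ: n·r = n·S gives x - 2y - 2z = 18.
Solving the 3×3 linear system -x + 2y - 2z = -26, x - 2y - 2z = 18, 2x - 2y - z = 30 (e.g. by elimination or Cramer's rule, determinant = -8) gives (10, -6, 2).

(10, -6, 2)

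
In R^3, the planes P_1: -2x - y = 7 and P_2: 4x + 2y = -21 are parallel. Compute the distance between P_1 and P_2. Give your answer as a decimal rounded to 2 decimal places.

1.57

Rescale P_2 by 1/(-2): -2x - y = 21/2. Then distance = |7 − (21/2)| / √5 ≈ 1.57.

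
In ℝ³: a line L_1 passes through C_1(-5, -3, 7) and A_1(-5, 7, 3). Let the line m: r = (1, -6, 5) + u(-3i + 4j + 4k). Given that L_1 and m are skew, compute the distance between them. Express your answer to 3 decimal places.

3.712

A direction vector for L_1 is A_1 − C_1 = (0, 10, -4).
Common perpendicular direction n = (0, 10, -4) × (-3, 4, 4) = (56, 12, 30).
With w = (1, -6, 5) − (-5, -3, 7) = (6, -3, -2), w · n = 240.
Distance = |w · n| / |n| = |240| / √4180 ≈ 3.712.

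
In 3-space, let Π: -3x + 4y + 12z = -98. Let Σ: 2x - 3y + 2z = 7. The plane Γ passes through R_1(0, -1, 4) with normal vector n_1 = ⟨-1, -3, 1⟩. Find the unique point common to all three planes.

Γ: n_1·r = n_1·R_1 gives -x - 3y + z = 7.
Solving the 3×3 linear system -3x + 4y + 12z = -98, 2x - 3y + 2z = 7, -x - 3y + z = 7 (e.g. by elimination or Cramer's rule, determinant = -133) gives (2, -5, -6).

(2, -5, -6)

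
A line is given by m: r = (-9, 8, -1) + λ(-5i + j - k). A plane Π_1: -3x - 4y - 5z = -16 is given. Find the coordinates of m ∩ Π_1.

Substitute r = (-9, 8, -1) + t(-5, 1, -1) into the plane: 0 + 16t = -16, so t = -1.
Intersection: (-9, 8, -1) + (-1)·(-5, 1, -1) = (-4, 7, 0).

(-4, 7, 0)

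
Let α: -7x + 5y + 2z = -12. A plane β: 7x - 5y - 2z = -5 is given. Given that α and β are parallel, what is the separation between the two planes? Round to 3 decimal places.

1.925

Rescale β by 1/(-1): -7x + 5y + 2z = 5. Then distance = |-12 − 5| / √78 ≈ 1.925.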